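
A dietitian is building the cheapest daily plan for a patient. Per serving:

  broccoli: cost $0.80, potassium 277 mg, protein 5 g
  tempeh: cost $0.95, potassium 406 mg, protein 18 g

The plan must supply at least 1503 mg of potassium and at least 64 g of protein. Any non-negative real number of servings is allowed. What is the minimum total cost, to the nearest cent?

This is a tiny linear program; its minimum lies at a vertex of the feasible set. List the vertices and price them.
broccoli only: max(1503/277, 64/5) = 12.8 servings → $10.24.
tempeh only: max(1503/406, 64/18) = 3.702 servings → $3.52.
broccoli + tempeh with both tight: 0.362 servings and 3.455 servings → $3.57.
Cheapest feasible corner: $3.52.

$3.52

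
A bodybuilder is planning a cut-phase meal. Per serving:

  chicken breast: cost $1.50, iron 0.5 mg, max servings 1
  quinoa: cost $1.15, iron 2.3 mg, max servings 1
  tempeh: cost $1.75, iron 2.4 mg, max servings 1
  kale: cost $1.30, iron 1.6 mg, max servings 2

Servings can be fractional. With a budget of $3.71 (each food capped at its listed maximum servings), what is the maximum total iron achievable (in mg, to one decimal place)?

5.7 mg

Iron per dollar: quinoa 2, tempeh 1.371, kale 1.231, chicken breast 0.3333.
Take 1 serving of quinoa: spends $1.15, +2.3 mg iron (running total 2.3 mg).
Take 1 serving of tempeh: spends $1.75, +2.4 mg iron (running total 4.7 mg).
Take 0.6231 servings of kale: spends $0.81, +1.0 mg iron (running total 5.7 mg).
Greedy by best ratio exhausts the cost allowance optimally: 5.7 mg.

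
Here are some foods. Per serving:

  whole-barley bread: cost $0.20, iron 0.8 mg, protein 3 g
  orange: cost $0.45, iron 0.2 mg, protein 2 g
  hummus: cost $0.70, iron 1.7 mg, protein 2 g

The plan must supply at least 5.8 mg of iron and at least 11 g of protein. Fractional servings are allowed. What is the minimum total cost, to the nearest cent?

$1.45

At the optimum either one food covers both requirements or two foods hit both targets exactly; no other combination can be cheaper.
whole-barley bread only: max(5.8/0.8, 11/3) = 7.25 servings → $1.45.
orange only: max(5.8/0.2, 11/2) = 29 servings → $13.05.
hummus only: max(5.8/1.7, 11/2) = 5.5 servings → $3.85.
whole-barley bread + orange: intersection lies outside the first quadrant.
whole-barley bread + hummus with both tight: 2.029 servings and 2.457 servings → $2.13.
orange + hummus with both tight: 2.367 servings and 3.133 servings → $3.26.
So the least-cost plan costs $1.45.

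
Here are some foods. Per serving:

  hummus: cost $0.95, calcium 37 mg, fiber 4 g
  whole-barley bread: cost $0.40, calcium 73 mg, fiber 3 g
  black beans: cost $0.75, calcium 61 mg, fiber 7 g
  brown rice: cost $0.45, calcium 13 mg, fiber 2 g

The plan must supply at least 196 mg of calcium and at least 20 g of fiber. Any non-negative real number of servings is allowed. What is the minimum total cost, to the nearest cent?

Two binding constraints pin down two serving amounts, so the optimal mix uses at most two foods. The candidates are each food alone (scaled to the tighter of calcium/fiber) and each pair with both constraints tight.
hummus only: max(196/37, 20/4) = 5.297 servings → $5.03.
whole-barley bread only: max(196/73, 20/3) = 6.667 servings → $2.67.
black beans only: max(196/61, 20/7) = 3.213 servings → $2.41.
brown rice only: max(196/13, 20/2) = 15.08 servings → $6.78.
hummus + whole-barley bread with both tight: 4.818 servings and 0.2431 servings → $4.67.
hummus + black beans with both targets exact would need a negative amount; discard.
hummus + brown rice with both targets exact would need a negative amount; discard.
whole-barley bread + black beans with both tight: 0.4634 servings and 2.659 servings → $2.18.
whole-barley bread + brown rice with both tight: 1.234 servings and 8.15 servings → $4.16.
black beans + brown rice: the both-tight solution has a negative serving — not a feasible corner.
Cheapest feasible corner: $2.18.

$2.18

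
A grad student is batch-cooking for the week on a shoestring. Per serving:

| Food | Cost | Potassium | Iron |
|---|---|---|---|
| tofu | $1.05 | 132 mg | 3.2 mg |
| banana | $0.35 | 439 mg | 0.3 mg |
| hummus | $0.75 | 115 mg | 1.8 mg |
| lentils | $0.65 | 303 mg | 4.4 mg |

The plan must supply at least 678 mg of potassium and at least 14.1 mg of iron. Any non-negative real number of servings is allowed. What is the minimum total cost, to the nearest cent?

$2.08

With two linear requirements the optimum uses one or two foods; enumerate the corners.
tofu only: max(678/132, 14.1/3.2) = 5.136 servings → $5.39.
banana only: max(678/439, 14.1/0.3) = 47 servings → $16.45.
hummus only: max(678/115, 14.1/1.8) = 7.833 servings → $5.88.
lentils only: max(678/303, 14.1/4.4) = 3.205 servings → $2.08.
tofu + banana with both tight: 4.385 servings and 0.2259 servings → $4.68.
tofu + hummus with both tight: 3.076 servings and 2.365 servings → $5.00.
tofu + lentils with both tight: 3.316 servings and 0.7932 servings → $4.00.
banana + hummus with both targets exact would need a negative amount; discard.
banana + lentils: intersection lies outside the first quadrant.
hummus + lentils: intersection lies outside the first quadrant.
Cheapest feasible corner: $2.08.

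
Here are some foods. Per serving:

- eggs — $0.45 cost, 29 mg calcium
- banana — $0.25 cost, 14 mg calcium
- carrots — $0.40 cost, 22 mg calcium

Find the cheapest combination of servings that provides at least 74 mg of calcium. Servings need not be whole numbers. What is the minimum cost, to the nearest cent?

Cost per mg of calcium: eggs $0.0155, banana $0.0179, carrots $0.0182.
With no serving limits, use only eggs: 74 mg / 29 mg = 2.552 servings × $0.45 = $1.15.

$1.15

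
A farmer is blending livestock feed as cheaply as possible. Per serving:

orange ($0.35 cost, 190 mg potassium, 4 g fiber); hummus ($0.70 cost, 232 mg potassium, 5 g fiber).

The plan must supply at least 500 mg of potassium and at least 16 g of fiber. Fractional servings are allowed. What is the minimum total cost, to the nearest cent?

The cheapest plan sits at a corner of the feasible region — with two constraints it uses at most two foods.
orange only: max(500/190, 16/4) = 4 servings → $1.40.
hummus only: max(500/232, 16/5) = 3.2 servings → $2.24.
orange + hummus: intersection lies outside the first quadrant.
Cheapest feasible corner: $1.40.

$1.40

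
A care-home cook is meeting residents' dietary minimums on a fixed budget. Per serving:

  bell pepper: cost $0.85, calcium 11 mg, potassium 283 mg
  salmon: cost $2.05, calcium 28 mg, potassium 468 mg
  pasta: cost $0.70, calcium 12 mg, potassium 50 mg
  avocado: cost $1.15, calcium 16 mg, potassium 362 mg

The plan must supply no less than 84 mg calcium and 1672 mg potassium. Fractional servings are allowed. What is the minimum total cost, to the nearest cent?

bell pepper only: max(84/11, 1672/283) = 7.636 servings → $6.49.
salmon only: max(84/28, 1672/468) = 3.573 servings → $7.32.
pasta only: max(84/12, 1672/50) = 33.44 servings → $23.41.
avocado only: max(84/16, 1672/362) = 5.25 servings → $6.04.
bell pepper + salmon with both tight: 2.703 servings and 1.938 servings → $6.27.
bell pepper + pasta with both tight: 5.574 servings and 1.89 servings → $6.06.
bell pepper + avocado: the both-tight solution has a negative serving — not a feasible corner.
salmon + pasta: intersection lies outside the first quadrant.
salmon + avocado with both tight: 1.381 servings and 2.834 servings → $6.09.
pasta + avocado with both tight: 1.032 servings and 4.476 servings → $5.87.
The minimum over all feasible corners is $5.87.

$5.87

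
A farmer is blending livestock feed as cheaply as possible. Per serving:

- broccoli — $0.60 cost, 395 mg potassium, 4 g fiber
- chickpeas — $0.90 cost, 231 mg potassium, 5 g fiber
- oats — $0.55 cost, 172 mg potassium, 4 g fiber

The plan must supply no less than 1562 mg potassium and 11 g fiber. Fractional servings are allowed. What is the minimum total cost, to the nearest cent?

An LP optimum is at a vertex; with two nutrient constraints at most two foods are used. Check each candidate.
broccoli only: max(1562/395, 11/4) = 3.954 servings → $2.37.
chickpeas only: max(1562/231, 11/5) = 6.762 servings → $6.09.
oats only: max(1562/172, 11/4) = 9.081 servings → $4.99.
broccoli + chickpeas: intersection lies outside the first quadrant.
broccoli + oats: intersection lies outside the first quadrant.
chickpeas + oats with both targets exact would need a negative amount; discard.
Cheapest feasible corner: $2.37.

$2.37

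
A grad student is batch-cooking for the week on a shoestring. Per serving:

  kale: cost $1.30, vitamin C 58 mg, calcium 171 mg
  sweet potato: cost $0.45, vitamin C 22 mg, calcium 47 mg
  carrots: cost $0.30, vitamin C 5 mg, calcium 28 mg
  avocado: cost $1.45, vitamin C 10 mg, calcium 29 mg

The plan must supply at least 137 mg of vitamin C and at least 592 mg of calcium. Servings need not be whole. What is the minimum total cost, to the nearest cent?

This is a tiny linear program; its minimum lies at a vertex of the feasible set. List the vertices and price them.
kale only: max(137/58, 592/171) = 3.462 servings → $4.50.
sweet potato only: max(137/22, 592/47) = 12.6 servings → $5.67.
carrots only: max(137/5, 592/28) = 27.4 servings → $8.22.
avocado only: max(137/10, 592/29) = 20.41 servings → $29.60.
kale + sweet potato with both targets exact would need a negative amount; discard.
kale + carrots with both tight: 1.139 servings and 14.19 servings → $5.74.
kale + avocado with both targets exact would need a negative amount; discard.
sweet potato + carrots with both tight: 2.299 servings and 17.28 servings → $6.22.
sweet potato + avocado with both targets exact would need a negative amount; discard.
carrots + avocado with both tight: 14.42 servings and 6.489 servings → $13.74.
The minimum over all feasible corners is $4.50.

$4.50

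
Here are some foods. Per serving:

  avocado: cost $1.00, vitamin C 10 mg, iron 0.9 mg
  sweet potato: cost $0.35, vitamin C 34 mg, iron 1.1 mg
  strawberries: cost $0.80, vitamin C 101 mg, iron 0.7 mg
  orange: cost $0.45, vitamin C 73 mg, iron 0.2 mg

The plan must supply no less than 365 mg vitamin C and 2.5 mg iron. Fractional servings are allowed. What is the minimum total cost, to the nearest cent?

$2.46

A basic optimal solution has at most two foods positive. Try each food alone and each pair with both targets met exactly.
avocado only: max(365/10, 2.5/0.9) = 36.5 servings → $36.50.
sweet potato only: max(365/34, 2.5/1.1) = 10.74 servings → $3.76.
strawberries only: max(365/101, 2.5/0.7) = 3.614 servings → $2.89.
orange only: max(365/73, 2.5/0.2) = 12.5 servings → $5.62.
avocado + sweet potato: the both-tight solution has a negative serving — not a feasible corner.
avocado + strawberries: intersection lies outside the first quadrant.
avocado + orange with both tight: 1.719 servings and 4.765 servings → $3.86.
sweet potato + strawberries: intersection lies outside the first quadrant.
sweet potato + orange with both tight: 1.49 servings and 4.306 servings → $2.46.
strawberries + orange with both tight: 3.544 servings and 0.09709 servings → $2.88.
Cheapest feasible corner: $2.46.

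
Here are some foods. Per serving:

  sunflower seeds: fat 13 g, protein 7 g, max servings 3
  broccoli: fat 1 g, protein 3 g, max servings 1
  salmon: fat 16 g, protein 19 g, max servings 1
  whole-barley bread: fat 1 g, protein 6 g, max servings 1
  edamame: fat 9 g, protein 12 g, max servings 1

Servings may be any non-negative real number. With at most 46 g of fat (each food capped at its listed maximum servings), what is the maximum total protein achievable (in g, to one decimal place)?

Protein per g fat: whole-barley bread 6, broccoli 3, edamame 1.333, salmon 1.188, sunflower seeds 0.5385.
Take 1 serving of whole-barley bread: uses 1 g fat, +6.0 g protein (running total 6.0 g).
Take 1 serving of broccoli: uses 1 g fat, +3.0 g protein (running total 9.0 g).
Take 1 serving of edamame: uses 9 g fat, +12.0 g protein (running total 21.0 g).
Take 1 serving of salmon: uses 16 g fat, +19.0 g protein (running total 40.0 g).
Take 1.462 servings of sunflower seeds: uses 19 g fat, +10.2 g protein (running total 50.2 g).
Filling greedily by protein-per-g fat is optimal for one linear limit, giving 50.2 g.

50.2 g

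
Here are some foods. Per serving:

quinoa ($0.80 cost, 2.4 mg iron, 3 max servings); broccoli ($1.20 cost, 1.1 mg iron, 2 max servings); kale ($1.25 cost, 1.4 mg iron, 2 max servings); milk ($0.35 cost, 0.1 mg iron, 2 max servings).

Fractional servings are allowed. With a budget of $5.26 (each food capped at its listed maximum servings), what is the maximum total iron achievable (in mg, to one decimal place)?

Iron per dollar: quinoa 3, kale 1.12, broccoli 0.9167, milk 0.2857.
Take 3 servings of quinoa: spends $2.40, +7.2 mg iron (running total 7.2 mg).
Take 2 servings of kale: spends $2.50, +2.8 mg iron (running total 10.0 mg).
Take 0.3 servings of broccoli: spends $0.36, +0.3 mg iron (running total 10.3 mg).
Filling greedily by iron-per-dollar is optimal for one linear limit, giving 10.3 mg.

10.3 mg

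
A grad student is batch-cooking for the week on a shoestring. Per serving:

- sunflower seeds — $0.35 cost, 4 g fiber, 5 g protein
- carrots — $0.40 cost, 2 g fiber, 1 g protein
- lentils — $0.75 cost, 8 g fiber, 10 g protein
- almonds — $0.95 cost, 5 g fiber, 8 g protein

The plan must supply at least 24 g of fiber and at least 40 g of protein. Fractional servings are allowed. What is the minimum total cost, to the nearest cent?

$2.80

Check every corner: each single food scaled to meet both minima, and each pair solved so both constraints bind.
sunflower seeds only: max(24/4, 40/5) = 8 servings → $2.80.
carrots only: max(24/2, 40/1) = 40 servings → $16.00.
lentils only: max(24/8, 40/10) = 4 servings → $3.00.
almonds only: max(24/5, 40/8) = 5 servings → $4.75.
sunflower seeds + carrots with both targets exact would need a negative amount; discard.
sunflower seeds + lentils (both tight): parallel constraints — no distinct corner.
sunflower seeds + almonds with both targets exact would need a negative amount; discard.
carrots + lentils: the both-tight solution has a negative serving — not a feasible corner.
carrots + almonds with both targets exact would need a negative amount; discard.
lentils + almonds: the both-tight solution has a negative serving — not a feasible corner.
Cheapest feasible corner: $2.80.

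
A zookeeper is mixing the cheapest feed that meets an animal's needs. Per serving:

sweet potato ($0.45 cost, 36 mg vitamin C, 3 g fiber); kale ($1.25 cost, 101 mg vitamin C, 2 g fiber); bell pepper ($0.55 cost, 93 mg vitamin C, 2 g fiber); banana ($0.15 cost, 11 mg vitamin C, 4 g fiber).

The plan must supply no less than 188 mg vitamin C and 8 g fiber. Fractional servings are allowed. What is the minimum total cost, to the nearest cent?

For a min-cost LP with two ≥-constraints, a basic feasible solution has at most two positive variables.
sweet potato only: max(188/36, 8/3) = 5.222 servings → $2.35.
kale only: max(188/101, 8/2) = 4 servings → $5.00.
bell pepper only: max(188/93, 8/2) = 4 servings → $2.20.
banana only: max(188/11, 8/4) = 17.09 servings → $2.56.
sweet potato + kale with both tight: 1.87 servings and 1.195 servings → $2.34.
sweet potato + bell pepper with both tight: 1.778 servings and 1.333 servings → $1.53.
sweet potato + banana: the both-tight solution has a negative serving — not a feasible corner.
kale + bell pepper: the both-tight solution has a negative serving — not a feasible corner.
kale + banana with both tight: 1.738 servings and 1.131 servings → $2.34.
bell pepper + banana with both tight: 1.897 servings and 1.051 servings → $1.20.
The minimum over all feasible corners is $1.20.

$1.20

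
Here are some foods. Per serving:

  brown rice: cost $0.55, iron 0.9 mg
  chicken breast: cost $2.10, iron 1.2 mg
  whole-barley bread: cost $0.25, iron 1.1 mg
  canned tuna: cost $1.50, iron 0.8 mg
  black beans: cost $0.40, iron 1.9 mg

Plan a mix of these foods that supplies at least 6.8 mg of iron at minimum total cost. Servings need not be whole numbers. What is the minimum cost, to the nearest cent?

Cost per mg of iron: black beans $0.2105, whole-barley bread $0.2273, brown rice $0.6111, chicken breast $1.7500, canned tuna $1.8750.
With no serving limits, use only black beans: 6.8 mg / 1.9 mg = 3.579 servings × $0.40 = $1.43.

$1.43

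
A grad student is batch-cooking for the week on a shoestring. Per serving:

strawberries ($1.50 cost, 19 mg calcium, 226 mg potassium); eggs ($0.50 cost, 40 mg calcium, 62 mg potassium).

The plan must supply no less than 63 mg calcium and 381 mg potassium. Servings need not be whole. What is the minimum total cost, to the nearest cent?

$2.61

A basic optimal solution has at most two foods positive. Try each food alone and each pair with both targets met exactly.
strawberries only: max(63/19, 381/226) = 3.316 servings → $4.97.
eggs only: max(63/40, 381/62) = 6.145 servings → $3.07.
strawberries + eggs with both tight: 1.442 servings and 0.8902 servings → $2.61.
So the least-cost plan costs $2.61.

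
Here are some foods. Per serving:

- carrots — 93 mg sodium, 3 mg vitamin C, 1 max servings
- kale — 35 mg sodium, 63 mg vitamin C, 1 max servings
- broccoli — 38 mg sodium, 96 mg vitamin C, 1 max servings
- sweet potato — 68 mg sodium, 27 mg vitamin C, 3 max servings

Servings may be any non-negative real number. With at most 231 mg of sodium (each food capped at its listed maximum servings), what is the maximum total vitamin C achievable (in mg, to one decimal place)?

Vitamin C per mg sodium: broccoli 2.526, kale 1.8, sweet potato 0.3971, carrots 0.03226.
Take 1 serving of broccoli: uses 38 mg sodium, +96.0 mg vitamin C (running total 96.0 mg).
Take 1 serving of kale: uses 35 mg sodium, +63.0 mg vitamin C (running total 159.0 mg).
Take 2.324 servings of sweet potato: uses 158 mg sodium, +62.7 mg vitamin C (running total 221.7 mg).
Filling greedily by vitamin C-per-mg sodium is optimal for one linear limit, giving 221.7 mg.

221.7 mg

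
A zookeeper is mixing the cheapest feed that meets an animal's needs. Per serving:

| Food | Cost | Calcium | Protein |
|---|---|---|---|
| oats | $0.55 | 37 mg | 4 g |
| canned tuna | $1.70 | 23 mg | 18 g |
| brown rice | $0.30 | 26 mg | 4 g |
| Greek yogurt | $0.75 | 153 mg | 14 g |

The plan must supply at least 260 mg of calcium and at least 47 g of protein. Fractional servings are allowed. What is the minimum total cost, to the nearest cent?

Compare the cost at each extreme point of the feasible region.
oats only: max(260/37, 47/4) = 11.75 servings → $6.46.
canned tuna only: max(260/23, 47/18) = 11.3 servings → $19.22.
brown rice only: max(260/26, 47/4) = 11.75 servings → $3.52.
Greek yogurt only: max(260/153, 47/14) = 3.357 servings → $2.52.
oats + canned tuna with both tight: 6.27 servings and 1.218 servings → $5.52.
oats + brown rice with both targets exact would need a negative amount; discard.
oats + Greek yogurt: intersection lies outside the first quadrant.
canned tuna + brown rice with both tight: 0.484 servings and 9.572 servings → $3.69.
canned tuna + Greek yogurt with both tight: 1.46 servings and 1.48 servings → $3.59.
brown rice + Greek yogurt with both targets exact would need a negative amount; discard.
The minimum over all feasible corners is $2.52.

$2.52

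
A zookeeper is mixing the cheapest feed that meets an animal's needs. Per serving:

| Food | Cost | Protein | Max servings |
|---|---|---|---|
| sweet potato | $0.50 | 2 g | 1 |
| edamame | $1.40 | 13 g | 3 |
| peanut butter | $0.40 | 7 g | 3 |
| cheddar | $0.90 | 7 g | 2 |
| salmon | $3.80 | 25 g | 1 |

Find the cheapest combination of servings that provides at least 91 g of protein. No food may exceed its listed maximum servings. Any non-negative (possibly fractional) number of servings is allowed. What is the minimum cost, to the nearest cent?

$9.78

Cost per g of protein: peanut butter $0.0571, edamame $0.1077, cheddar $0.1286, salmon $0.1520, sweet potato $0.2500.
Take 3 servings of peanut butter: +21.0 g protein for $1.20 (total $1.20, still need 70.0 g).
Take 3 servings of edamame: +39.0 g protein for $4.20 (total $5.40, still need 31.0 g).
Take 2 servings of cheddar: +14.0 g protein for $1.80 (total $7.20, still need 17.0 g).
Take 0.68 servings of salmon: +17.0 g protein for $2.58 (total $9.78, still need 0.0 g).
Greedy by cheapest-per-g is optimal for a single linear constraint, so the minimum cost is $9.78.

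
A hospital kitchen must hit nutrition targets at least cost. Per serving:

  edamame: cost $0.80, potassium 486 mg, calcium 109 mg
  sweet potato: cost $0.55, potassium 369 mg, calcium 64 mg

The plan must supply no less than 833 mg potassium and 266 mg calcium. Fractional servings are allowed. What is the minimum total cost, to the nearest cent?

$1.95

An LP optimum is at a vertex; with two nutrient constraints at most two foods are used. Check each candidate.
edamame only: max(833/486, 266/109) = 2.44 servings → $1.95.
sweet potato only: max(833/369, 266/64) = 4.156 servings → $2.29.
edamame + sweet potato with both targets exact would need a negative amount; discard.
Cheapest feasible corner: $1.95.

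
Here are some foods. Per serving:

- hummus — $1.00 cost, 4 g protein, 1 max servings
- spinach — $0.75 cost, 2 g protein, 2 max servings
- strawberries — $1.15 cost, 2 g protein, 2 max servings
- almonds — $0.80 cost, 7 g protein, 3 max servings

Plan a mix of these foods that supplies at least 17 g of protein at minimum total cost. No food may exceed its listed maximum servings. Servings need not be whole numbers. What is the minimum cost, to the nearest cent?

Cost per g of protein: almonds $0.1143, hummus $0.2500, spinach $0.3750, strawberries $0.5750.
Take 2.429 servings of almonds: +17.0 g protein for $1.94 (total $1.94, still need 0.0 g).
Greedy by cheapest-per-g is optimal for a single linear constraint, so the minimum cost is $1.94.

$1.94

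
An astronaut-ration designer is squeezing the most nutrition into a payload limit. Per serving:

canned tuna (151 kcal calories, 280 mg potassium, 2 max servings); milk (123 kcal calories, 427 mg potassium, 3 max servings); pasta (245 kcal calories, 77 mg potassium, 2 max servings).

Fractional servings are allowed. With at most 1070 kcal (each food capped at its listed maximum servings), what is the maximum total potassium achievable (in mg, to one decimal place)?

Potassium per kcal: milk 3.472, canned tuna 1.854, pasta 0.3143.
Take 3 servings of milk: uses 369 kcal, +1281.0 mg potassium (running total 1281.0 mg).
Take 2 servings of canned tuna: uses 302 kcal, +560.0 mg potassium (running total 1841.0 mg).
Take 1.629 servings of pasta: uses 399 kcal, +125.4 mg potassium (running total 1966.4 mg).
Greedy by best ratio exhausts the calories allowance optimally: 1966.4 mg.

1966.4 mg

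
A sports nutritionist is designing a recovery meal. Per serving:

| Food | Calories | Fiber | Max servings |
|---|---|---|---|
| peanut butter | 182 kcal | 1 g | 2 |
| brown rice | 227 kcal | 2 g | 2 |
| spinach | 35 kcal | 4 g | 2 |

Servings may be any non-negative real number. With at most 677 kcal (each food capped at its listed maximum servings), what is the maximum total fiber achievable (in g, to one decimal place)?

12.8 g

Fiber per kcal: spinach 0.1143, brown rice 0.008811, peanut butter 0.005495.
Take 2 servings of spinach: uses 70 kcal, +8.0 g fiber (running total 8.0 g).
Take 2 servings of brown rice: uses 454 kcal, +4.0 g fiber (running total 12.0 g).
Take 0.8407 servings of peanut butter: uses 153 kcal, +0.8 g fiber (running total 12.8 g).
Filling greedily by fiber-per-kcal is optimal for one linear limit, giving 12.8 g.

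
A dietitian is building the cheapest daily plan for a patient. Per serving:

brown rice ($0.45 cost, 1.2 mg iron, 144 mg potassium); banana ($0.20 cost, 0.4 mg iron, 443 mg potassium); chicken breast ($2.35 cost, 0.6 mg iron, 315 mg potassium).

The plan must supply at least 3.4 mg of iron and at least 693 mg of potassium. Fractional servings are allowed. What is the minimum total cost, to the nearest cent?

$1.31

At the optimum either one food covers both requirements or two foods hit both targets exactly; no other combination can be cheaper.
brown rice only: max(3.4/1.2, 693/144) = 4.812 servings → $2.17.
banana only: max(3.4/0.4, 693/443) = 8.5 servings → $1.70.
chicken breast only: max(3.4/0.6, 693/315) = 5.667 servings → $13.32.
brown rice + banana with both tight: 2.593 servings and 0.7215 servings → $1.31.
brown rice + chicken breast with both tight: 2.247 servings and 1.173 servings → $3.77.
banana + chicken breast: the both-tight solution has a negative serving — not a feasible corner.
So the least-cost plan costs $1.31.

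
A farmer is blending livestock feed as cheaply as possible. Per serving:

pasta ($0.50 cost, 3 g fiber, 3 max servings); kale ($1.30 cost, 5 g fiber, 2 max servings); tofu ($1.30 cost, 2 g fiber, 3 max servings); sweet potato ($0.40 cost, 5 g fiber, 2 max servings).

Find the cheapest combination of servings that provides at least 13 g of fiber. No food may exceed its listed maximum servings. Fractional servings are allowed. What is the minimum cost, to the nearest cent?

$1.30

Cost per g of fiber: sweet potato $0.0800, pasta $0.1667, kale $0.2600, tofu $0.6500.
Take 2 servings of sweet potato: +10.0 g fiber for $0.80 (total $0.80, still need 3.0 g).
Take 1 serving of pasta: +3.0 g fiber for $0.50 (total $1.30, still need 0.0 g).
Filling from the cheapest source first is optimal under one linear minimum: $1.30.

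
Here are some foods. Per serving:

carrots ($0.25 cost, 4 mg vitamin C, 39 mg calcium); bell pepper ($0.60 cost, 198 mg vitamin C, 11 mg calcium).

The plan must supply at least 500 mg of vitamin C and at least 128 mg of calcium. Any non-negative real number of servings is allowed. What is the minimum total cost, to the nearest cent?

$2.13

Check every corner: each single food scaled to meet both minima, and each pair solved so both constraints bind.
carrots only: max(500/4, 128/39) = 125 servings → $31.25.
bell pepper only: max(500/198, 128/11) = 11.64 servings → $6.98.
carrots + bell pepper with both tight: 2.585 servings and 2.473 servings → $2.13.
So the least-cost plan costs $2.13.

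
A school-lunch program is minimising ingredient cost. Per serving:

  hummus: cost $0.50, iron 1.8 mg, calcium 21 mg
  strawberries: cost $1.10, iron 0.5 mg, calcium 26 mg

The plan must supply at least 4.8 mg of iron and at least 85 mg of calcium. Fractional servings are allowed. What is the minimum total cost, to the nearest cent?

hummus only: max(4.8/1.8, 85/21) = 4.048 servings → $2.02.
strawberries only: max(4.8/0.5, 85/26) = 9.6 servings → $10.56.
hummus + strawberries with both tight: 2.267 servings and 1.438 servings → $2.72.
So the least-cost plan costs $2.02.

$2.02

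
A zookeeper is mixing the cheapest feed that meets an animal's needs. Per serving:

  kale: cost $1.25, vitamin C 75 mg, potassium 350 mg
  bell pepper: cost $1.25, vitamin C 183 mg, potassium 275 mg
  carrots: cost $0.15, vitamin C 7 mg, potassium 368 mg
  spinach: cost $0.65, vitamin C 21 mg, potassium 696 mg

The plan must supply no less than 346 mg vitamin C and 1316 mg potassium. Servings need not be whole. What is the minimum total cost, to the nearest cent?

For a min-cost LP with two ≥-constraints, a basic feasible solution has at most two positive variables.
kale only: max(346/75, 1316/350) = 4.613 servings → $5.77.
bell pepper only: max(346/183, 1316/275) = 4.785 servings → $5.98.
carrots only: max(346/7, 1316/368) = 49.43 servings → $7.41.
spinach only: max(346/21, 1316/696) = 16.48 servings → $10.71.
kale + bell pepper with both tight: 3.355 servings and 0.5158 servings → $4.84.
kale + carrots: intersection lies outside the first quadrant.
kale + spinach: intersection lies outside the first quadrant.
bell pepper + carrots with both tight: 1.806 servings and 2.227 servings → $2.59.
bell pepper + spinach with both tight: 1.753 servings and 1.198 servings → $2.97.
carrots + spinach with both targets exact would need a negative amount; discard.
The minimum over all feasible corners is $2.59.

$2.59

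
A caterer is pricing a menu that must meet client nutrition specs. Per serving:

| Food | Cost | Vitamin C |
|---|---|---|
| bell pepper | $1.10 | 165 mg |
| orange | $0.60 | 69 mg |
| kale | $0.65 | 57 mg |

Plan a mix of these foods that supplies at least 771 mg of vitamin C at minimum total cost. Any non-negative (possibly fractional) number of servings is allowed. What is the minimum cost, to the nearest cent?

$5.14

Cost per mg of vitamin C: bell pepper $0.0067, orange $0.0087, kale $0.0114.
With no serving limits, use only bell pepper: 771 mg / 165 mg = 4.673 servings × $1.10 = $5.14.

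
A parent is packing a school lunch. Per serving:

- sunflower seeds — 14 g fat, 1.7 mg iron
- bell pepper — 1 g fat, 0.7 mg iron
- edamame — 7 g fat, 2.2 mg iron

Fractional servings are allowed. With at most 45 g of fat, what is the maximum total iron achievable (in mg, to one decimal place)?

Iron per g fat: bell pepper 0.7, edamame 0.3143, sunflower seeds 0.1214.
With no serving limits, spend the whole fat allowance on bell pepper: 45 g / 1 g × 0.7 mg = 31.5 mg.

31.5 mg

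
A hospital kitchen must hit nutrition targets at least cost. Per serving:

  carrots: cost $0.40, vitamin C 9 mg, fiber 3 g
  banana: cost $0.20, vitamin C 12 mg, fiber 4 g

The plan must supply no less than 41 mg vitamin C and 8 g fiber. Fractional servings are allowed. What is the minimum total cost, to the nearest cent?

carrots only: max(41/9, 8/3) = 4.556 servings → $1.82.
banana only: max(41/12, 8/4) = 3.417 servings → $0.68.
carrots + banana (both tight): parallel constraints — no distinct corner.
The minimum over all feasible corners is $0.68.

$0.68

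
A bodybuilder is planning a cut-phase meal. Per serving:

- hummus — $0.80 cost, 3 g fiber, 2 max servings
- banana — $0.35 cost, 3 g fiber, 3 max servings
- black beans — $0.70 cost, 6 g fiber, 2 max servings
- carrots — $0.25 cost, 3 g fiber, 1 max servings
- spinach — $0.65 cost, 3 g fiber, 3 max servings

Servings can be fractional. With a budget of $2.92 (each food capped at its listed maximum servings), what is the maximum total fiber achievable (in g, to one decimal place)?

Fiber per dollar: carrots 12, banana 8.571, black beans 8.571, spinach 4.615, hummus 3.75.
Take 1 serving of carrots: spends $0.25, +3.0 g fiber (running total 3.0 g).
Take 3 servings of banana: spends $1.05, +9.0 g fiber (running total 12.0 g).
Take 2 servings of black beans: spends $1.40, +12.0 g fiber (running total 24.0 g).
Take 0.3385 servings of spinach: spends $0.22, +1.0 g fiber (running total 25.0 g).
Filling greedily by fiber-per-dollar is optimal for one linear limit, giving 25.0 g.

25.0 g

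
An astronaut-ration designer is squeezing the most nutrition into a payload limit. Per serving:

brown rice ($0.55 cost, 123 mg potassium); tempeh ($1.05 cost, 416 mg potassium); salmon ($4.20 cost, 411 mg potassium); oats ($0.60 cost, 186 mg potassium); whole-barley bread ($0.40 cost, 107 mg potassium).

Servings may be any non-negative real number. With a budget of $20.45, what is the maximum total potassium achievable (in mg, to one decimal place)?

Potassium per dollar: tempeh 396.2, oats 310, whole-barley bread 267.5, brown rice 223.6, salmon 97.86.
With no serving limits, spend the whole cost allowance on tempeh: $20.45 / $1.05 × 416 mg = 8102.1 mg.

8102.1 mg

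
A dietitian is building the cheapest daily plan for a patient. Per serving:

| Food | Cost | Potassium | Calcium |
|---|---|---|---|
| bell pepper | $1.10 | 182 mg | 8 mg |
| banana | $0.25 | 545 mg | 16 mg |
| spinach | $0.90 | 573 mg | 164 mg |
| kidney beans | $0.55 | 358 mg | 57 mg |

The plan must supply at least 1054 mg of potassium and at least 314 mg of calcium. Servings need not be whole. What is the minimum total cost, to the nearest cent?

$1.72

An LP optimum is at a vertex; with two nutrient constraints at most two foods are used. Check each candidate.
bell pepper only: max(1054/182, 314/8) = 39.25 servings → $43.17.
banana only: max(1054/545, 314/16) = 19.62 servings → $4.91.
spinach only: max(1054/573, 314/164) = 1.915 servings → $1.72.
kidney beans only: max(1054/358, 314/57) = 5.509 servings → $3.03.
bell pepper + banana: the both-tight solution has a negative serving — not a feasible corner.
bell pepper + spinach: the both-tight solution has a negative serving — not a feasible corner.
bell pepper + kidney beans: the both-tight solution has a negative serving — not a feasible corner.
banana + spinach: intersection lies outside the first quadrant.
banana + kidney beans: intersection lies outside the first quadrant.
spinach + kidney beans with both targets exact would need a negative amount; discard.
The minimum over all feasible corners is $1.72.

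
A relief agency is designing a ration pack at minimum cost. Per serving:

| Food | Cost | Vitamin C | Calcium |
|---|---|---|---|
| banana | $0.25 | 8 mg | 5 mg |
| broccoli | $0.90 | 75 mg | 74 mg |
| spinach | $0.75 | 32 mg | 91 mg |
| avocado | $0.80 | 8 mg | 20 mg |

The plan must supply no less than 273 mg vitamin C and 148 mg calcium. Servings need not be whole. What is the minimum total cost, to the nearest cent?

$3.28

Compare the cost at each extreme point of the feasible region.
banana only: max(273/8, 148/5) = 34.12 servings → $8.53.
broccoli only: max(273/75, 148/74) = 3.64 servings → $3.28.
spinach only: max(273/32, 148/91) = 8.531 servings → $6.40.
avocado only: max(273/8, 148/20) = 34.12 servings → $27.30.
banana + broccoli: intersection lies outside the first quadrant.
banana + spinach: intersection lies outside the first quadrant.
banana + avocado: intersection lies outside the first quadrant.
broccoli + spinach: intersection lies outside the first quadrant.
broccoli + avocado with both targets exact would need a negative amount; discard.
spinach + avocado: intersection lies outside the first quadrant.
So the least-cost plan costs $3.28.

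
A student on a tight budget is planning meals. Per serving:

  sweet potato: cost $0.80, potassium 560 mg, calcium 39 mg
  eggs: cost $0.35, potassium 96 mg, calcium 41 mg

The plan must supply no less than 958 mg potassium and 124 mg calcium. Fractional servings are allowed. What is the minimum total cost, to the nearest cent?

sweet potato only: max(958/560, 124/39) = 3.179 servings → $2.54.
eggs only: max(958/96, 124/41) = 9.979 servings → $3.49.
sweet potato + eggs with both tight: 1.425 servings and 1.669 servings → $1.72.
The minimum over all feasible corners is $1.72.

$1.72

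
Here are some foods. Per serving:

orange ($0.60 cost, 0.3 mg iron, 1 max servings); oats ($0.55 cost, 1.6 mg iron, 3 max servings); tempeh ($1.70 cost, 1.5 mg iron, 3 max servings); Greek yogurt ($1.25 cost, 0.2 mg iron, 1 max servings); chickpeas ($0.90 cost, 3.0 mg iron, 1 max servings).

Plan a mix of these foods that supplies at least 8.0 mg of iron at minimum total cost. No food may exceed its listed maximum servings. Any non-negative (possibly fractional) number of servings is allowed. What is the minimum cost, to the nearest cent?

$2.78

Cost per mg of iron: chickpeas $0.3000, oats $0.3438, tempeh $1.1333, orange $2.0000, Greek yogurt $6.2500.
Take 1 serving of chickpeas: +3.0 mg iron for $0.90 (total $0.90, still need 5.0 mg).
Take 3 servings of oats: +4.8 mg iron for $1.65 (total $2.55, still need 0.2 mg).
Take 0.1333 servings of tempeh: +0.2 mg iron for $0.23 (total $2.78, still need 0.0 mg).
Greedy by cheapest-per-mg is optimal for a single linear constraint, so the minimum cost is $2.78.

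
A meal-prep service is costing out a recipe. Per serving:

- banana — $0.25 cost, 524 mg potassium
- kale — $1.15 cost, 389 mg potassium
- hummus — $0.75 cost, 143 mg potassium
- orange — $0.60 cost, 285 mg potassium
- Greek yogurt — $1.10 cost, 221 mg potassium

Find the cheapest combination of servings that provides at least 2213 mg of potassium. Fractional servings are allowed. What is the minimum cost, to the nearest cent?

Cost per mg of potassium: banana $0.0005, orange $0.0021, kale $0.0030, Greek yogurt $0.0050, hummus $0.0052.
With no serving limits, use only banana: 2213 mg / 524 mg = 4.223 servings × $0.25 = $1.06.

$1.06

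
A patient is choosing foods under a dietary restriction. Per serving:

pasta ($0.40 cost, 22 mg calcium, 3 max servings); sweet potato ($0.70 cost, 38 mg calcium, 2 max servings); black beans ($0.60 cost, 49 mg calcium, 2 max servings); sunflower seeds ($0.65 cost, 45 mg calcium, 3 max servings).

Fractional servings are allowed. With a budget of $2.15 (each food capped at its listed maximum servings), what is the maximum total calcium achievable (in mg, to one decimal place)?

163.8 mg

Calcium per dollar: black beans 81.67, sunflower seeds 69.23, pasta 55, sweet potato 54.29.
Take 2 servings of black beans: spends $1.20, +98.0 mg calcium (running total 98.0 mg).
Take 1.462 servings of sunflower seeds: spends $0.95, +65.8 mg calcium (running total 163.8 mg).
Greedy by best ratio exhausts the cost allowance optimally: 163.8 mg.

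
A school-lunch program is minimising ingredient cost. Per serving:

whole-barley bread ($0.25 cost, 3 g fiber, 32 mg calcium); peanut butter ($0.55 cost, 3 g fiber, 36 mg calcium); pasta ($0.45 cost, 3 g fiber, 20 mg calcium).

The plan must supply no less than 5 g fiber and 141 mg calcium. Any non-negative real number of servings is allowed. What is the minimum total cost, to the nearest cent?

Two binding constraints pin down two serving amounts, so the optimal mix uses at most two foods. The candidates are each food alone (scaled to the tighter of fiber/calcium) and each pair with both constraints tight.
whole-barley bread only: max(5/3, 141/32) = 4.406 servings → $1.10.
peanut butter only: max(5/3, 141/36) = 3.917 servings → $2.15.
pasta only: max(5/3, 141/20) = 7.05 servings → $3.17.
whole-barley bread + peanut butter: intersection lies outside the first quadrant.
whole-barley bread + pasta: the both-tight solution has a negative serving — not a feasible corner.
peanut butter + pasta with both targets exact would need a negative amount; discard.
The minimum over all feasible corners is $1.10.

$1.10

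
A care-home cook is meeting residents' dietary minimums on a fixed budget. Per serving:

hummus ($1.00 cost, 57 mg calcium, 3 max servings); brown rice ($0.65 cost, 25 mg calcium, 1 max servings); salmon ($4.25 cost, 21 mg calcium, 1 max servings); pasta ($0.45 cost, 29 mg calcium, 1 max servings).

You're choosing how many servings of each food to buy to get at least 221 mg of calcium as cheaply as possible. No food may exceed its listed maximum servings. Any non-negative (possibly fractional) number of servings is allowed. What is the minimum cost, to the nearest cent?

Cost per mg of calcium: pasta $0.0155, hummus $0.0175, brown rice $0.0260, salmon $0.2024.
Take 1 serving of pasta: +29.0 mg calcium for $0.45 (total $0.45, still need 192.0 mg).
Take 3 servings of hummus: +171.0 mg calcium for $3.00 (total $3.45, still need 21.0 mg).
Take 0.84 servings of brown rice: +21.0 mg calcium for $0.55 (total $4.00, still need 0.0 mg).
Filling from the cheapest source first is optimal under one linear minimum: $4.00.

$4.00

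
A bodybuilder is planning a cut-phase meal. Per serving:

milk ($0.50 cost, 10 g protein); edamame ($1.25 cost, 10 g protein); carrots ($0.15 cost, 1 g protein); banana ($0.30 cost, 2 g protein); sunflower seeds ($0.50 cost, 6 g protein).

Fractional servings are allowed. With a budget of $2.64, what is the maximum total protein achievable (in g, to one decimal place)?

52.8 g

Protein per dollar: milk 20, sunflower seeds 12, edamame 8, carrots 6.667, banana 6.667.
With no serving limits, spend the whole cost allowance on milk: $2.64 / $0.50 × 10 g = 52.8 g.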